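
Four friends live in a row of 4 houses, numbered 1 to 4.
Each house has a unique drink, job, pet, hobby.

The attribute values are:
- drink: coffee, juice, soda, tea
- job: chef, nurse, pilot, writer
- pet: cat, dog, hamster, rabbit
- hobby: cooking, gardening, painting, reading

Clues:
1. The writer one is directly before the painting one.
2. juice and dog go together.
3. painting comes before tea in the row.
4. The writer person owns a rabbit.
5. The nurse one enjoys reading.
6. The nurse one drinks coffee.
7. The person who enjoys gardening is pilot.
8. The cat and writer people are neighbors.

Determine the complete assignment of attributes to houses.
Solution:

House | Drink | Job | Pet | Hobby
---------------------------------
  1   | coffee | nurse | cat | reading
  2   | soda | writer | rabbit | cooking
  3   | juice | chef | dog | painting
  4   | tea | pilot | hamster | gardening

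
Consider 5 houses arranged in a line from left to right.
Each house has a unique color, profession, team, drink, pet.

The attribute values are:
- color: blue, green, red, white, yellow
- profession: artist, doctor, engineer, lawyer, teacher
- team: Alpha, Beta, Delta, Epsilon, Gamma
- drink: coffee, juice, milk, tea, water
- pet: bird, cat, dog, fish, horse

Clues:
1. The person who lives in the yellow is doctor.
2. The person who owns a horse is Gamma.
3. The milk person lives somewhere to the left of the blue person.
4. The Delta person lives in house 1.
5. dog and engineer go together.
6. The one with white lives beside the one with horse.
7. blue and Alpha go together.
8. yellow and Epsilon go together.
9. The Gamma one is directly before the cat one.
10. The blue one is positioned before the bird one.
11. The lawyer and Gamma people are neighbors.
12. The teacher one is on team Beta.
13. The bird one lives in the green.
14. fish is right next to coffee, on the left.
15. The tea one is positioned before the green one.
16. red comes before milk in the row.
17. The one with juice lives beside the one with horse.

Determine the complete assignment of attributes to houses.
Solution:

House | Color | Profession | Team | Drink | Pet
-----------------------------------------------
  1   | white | lawyer | Delta | juice | fish
  2   | red | artist | Gamma | coffee | horse
  3   | yellow | doctor | Epsilon | milk | cat
  4   | blue | engineer | Alpha | tea | dog
  5   | green | teacher | Beta | water | bird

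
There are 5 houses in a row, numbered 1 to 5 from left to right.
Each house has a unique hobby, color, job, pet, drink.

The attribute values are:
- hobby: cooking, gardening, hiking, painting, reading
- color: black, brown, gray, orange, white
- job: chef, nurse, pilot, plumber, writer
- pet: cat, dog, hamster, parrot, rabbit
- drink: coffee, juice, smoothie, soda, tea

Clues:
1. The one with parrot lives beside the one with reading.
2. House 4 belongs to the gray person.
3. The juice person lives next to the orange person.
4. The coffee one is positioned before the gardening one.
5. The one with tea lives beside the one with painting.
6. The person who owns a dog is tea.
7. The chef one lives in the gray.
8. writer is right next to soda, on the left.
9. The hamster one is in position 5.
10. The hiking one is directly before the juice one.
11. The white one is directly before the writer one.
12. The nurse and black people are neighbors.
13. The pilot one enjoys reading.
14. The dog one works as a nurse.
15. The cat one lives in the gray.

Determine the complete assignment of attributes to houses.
Solution:

House | Hobby | Color | Job | Pet | Drink
-----------------------------------------
  1   | hiking | white | nurse | dog | tea
  2   | painting | black | writer | parrot | juice
  3   | reading | orange | pilot | rabbit | soda
  4   | cooking | gray | chef | cat | coffee
  5   | gardening | brown | plumber | hamster | smoothie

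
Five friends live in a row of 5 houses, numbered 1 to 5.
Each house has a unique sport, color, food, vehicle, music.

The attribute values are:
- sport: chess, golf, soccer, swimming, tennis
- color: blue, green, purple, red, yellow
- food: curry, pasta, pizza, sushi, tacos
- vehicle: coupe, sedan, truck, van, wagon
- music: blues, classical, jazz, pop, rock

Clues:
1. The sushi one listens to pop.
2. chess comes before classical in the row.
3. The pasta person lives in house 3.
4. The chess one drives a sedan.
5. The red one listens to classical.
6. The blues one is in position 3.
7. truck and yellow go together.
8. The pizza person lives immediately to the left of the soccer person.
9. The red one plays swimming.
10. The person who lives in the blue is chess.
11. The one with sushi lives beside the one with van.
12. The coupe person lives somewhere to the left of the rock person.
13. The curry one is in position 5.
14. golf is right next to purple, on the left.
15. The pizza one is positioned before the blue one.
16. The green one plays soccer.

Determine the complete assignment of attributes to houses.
Solution:

House | Sport | Color | Food | Vehicle | Music
----------------------------------------------
  1   | golf | yellow | sushi | truck | pop
  2   | tennis | purple | pizza | van | jazz
  3   | soccer | green | pasta | coupe | blues
  4   | chess | blue | tacos | sedan | rock
  5   | swimming | red | curry | wagon | classical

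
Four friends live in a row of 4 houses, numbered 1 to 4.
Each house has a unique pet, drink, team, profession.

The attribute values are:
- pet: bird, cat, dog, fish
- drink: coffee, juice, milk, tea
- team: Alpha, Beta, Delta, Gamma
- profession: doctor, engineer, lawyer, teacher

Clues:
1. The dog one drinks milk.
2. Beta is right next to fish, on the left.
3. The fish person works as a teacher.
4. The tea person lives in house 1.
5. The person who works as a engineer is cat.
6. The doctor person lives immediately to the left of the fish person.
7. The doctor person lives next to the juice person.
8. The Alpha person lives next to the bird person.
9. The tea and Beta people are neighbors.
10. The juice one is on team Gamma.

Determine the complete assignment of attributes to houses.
Solution:

House | Pet | Drink | Team | Profession
---------------------------------------
  1   | cat | tea | Alpha | engineer
  2   | bird | coffee | Beta | doctor
  3   | fish | juice | Gamma | teacher
  4   | dog | milk | Delta | lawyer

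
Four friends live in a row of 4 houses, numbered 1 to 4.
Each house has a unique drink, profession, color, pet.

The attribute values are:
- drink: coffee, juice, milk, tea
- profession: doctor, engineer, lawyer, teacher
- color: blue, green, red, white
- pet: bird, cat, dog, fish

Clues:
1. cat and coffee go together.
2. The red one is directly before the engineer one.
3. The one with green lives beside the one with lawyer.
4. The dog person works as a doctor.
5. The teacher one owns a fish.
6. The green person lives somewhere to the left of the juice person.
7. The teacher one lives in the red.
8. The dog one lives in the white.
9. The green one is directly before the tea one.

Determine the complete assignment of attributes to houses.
Solution:

House | Drink | Profession | Color | Pet
----------------------------------------
  1   | milk | teacher | red | fish
  2   | coffee | engineer | green | cat
  3   | tea | lawyer | blue | bird
  4   | juice | doctor | white | dog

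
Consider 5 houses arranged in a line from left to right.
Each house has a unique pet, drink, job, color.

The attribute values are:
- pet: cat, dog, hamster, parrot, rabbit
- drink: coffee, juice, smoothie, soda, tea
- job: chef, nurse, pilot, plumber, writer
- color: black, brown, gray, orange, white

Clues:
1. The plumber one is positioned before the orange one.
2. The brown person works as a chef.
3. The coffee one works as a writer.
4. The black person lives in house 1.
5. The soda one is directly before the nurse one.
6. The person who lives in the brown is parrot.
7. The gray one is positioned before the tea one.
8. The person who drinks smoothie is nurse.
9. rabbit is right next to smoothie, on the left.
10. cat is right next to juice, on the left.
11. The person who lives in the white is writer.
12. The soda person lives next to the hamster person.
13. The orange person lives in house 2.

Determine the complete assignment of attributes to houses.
Solution:

House | Pet | Drink | Job | Color
---------------------------------
  1   | rabbit | soda | plumber | black
  2   | hamster | smoothie | nurse | orange
  3   | cat | coffee | writer | white
  4   | dog | juice | pilot | gray
  5   | parrot | tea | chef | brown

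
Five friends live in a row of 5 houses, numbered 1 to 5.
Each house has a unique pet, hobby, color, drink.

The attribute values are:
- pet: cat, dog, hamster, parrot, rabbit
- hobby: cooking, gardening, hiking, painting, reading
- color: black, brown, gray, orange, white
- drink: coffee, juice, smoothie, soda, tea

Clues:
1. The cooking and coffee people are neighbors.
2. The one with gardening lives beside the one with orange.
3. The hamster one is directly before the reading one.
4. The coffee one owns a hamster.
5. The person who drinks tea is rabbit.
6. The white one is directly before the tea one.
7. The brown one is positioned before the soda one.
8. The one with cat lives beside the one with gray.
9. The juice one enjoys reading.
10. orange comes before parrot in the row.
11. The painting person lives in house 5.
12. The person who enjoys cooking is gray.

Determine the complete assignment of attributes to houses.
Solution:

House | Pet | Hobby | Color | Drink
-----------------------------------
  1   | cat | hiking | white | smoothie
  2   | rabbit | cooking | gray | tea
  3   | hamster | gardening | brown | coffee
  4   | dog | reading | orange | juice
  5   | parrot | painting | black | soda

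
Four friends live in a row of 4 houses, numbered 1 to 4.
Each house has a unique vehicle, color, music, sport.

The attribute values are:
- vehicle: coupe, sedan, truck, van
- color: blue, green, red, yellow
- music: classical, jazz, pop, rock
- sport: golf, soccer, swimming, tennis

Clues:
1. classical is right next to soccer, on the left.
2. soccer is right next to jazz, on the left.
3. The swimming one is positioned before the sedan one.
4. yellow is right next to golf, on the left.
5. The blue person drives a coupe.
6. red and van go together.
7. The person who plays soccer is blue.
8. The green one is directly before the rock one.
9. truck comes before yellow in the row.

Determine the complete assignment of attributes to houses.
Solution:

House | Vehicle | Color | Music | Sport
---------------------------------------
  1   | truck | green | classical | swimming
  2   | coupe | blue | rock | soccer
  3   | sedan | yellow | jazz | tennis
  4   | van | red | pop | golf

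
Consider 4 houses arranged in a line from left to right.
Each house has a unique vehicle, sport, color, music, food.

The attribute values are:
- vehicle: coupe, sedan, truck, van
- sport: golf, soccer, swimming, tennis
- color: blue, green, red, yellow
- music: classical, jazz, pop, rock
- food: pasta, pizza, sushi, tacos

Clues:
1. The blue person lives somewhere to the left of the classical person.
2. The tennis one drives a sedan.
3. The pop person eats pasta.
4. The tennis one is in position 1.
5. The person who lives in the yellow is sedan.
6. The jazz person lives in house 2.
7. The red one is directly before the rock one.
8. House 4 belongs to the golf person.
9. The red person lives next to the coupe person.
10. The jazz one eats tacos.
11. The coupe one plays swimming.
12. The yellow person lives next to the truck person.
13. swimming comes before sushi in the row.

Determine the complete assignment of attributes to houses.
Solution:

House | Vehicle | Sport | Color | Music | Food
----------------------------------------------
  1   | sedan | tennis | yellow | pop | pasta
  2   | truck | soccer | red | jazz | tacos
  3   | coupe | swimming | blue | rock | pizza
  4   | van | golf | green | classical | sushi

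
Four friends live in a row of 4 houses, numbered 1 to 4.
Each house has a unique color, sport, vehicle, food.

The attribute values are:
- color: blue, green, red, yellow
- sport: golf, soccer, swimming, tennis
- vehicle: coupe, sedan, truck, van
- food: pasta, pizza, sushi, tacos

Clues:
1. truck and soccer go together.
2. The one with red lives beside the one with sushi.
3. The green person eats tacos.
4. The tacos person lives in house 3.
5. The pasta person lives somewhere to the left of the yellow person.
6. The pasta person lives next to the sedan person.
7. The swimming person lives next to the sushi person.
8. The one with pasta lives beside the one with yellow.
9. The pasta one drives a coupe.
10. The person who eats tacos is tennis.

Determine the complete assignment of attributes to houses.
Solution:

House | Color | Sport | Vehicle | Food
--------------------------------------
  1   | red | swimming | coupe | pasta
  2   | yellow | golf | sedan | sushi
  3   | green | tennis | van | tacos
  4   | blue | soccer | truck | pizza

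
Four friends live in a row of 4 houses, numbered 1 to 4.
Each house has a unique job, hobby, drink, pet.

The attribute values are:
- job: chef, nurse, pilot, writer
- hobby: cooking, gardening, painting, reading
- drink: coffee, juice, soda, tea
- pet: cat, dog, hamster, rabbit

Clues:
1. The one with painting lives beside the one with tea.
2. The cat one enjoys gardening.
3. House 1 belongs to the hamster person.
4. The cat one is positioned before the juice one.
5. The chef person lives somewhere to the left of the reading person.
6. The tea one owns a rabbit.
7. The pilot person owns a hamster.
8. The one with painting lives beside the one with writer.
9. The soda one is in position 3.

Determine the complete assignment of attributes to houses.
Solution:

House | Job | Hobby | Drink | Pet
---------------------------------
  1   | pilot | painting | coffee | hamster
  2   | writer | cooking | tea | rabbit
  3   | chef | gardening | soda | cat
  4   | nurse | reading | juice | dog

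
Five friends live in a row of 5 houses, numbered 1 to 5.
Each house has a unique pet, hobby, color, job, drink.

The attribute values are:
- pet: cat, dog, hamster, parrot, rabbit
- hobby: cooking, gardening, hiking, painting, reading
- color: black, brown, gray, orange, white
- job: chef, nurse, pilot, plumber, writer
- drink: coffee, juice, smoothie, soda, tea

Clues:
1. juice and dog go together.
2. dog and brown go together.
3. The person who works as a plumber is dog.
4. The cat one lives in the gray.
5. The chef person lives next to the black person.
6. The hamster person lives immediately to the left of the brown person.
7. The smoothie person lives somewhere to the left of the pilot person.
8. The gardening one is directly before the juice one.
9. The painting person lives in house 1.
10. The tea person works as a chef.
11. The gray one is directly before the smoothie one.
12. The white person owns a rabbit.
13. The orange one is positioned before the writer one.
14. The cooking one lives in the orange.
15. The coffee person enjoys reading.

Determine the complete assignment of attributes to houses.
Solution:

House | Pet | Hobby | Color | Job | Drink
-----------------------------------------
  1   | cat | painting | gray | chef | tea
  2   | hamster | gardening | black | nurse | smoothie
  3   | dog | hiking | brown | plumber | juice
  4   | parrot | cooking | orange | pilot | soda
  5   | rabbit | reading | white | writer | coffee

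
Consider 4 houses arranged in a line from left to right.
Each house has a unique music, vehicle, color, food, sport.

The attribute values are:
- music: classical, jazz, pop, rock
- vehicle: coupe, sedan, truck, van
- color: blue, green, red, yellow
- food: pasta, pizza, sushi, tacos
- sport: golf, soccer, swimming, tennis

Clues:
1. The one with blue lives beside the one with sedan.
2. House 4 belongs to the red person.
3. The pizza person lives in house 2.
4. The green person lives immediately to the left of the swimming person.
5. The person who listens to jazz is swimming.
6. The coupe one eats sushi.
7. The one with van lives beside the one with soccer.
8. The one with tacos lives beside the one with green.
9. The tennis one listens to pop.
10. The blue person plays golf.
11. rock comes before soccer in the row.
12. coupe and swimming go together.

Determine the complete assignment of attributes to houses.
Solution:

House | Music | Vehicle | Color | Food | Sport
----------------------------------------------
  1   | rock | van | blue | tacos | golf
  2   | classical | sedan | green | pizza | soccer
  3   | jazz | coupe | yellow | sushi | swimming
  4   | pop | truck | red | pasta | tennis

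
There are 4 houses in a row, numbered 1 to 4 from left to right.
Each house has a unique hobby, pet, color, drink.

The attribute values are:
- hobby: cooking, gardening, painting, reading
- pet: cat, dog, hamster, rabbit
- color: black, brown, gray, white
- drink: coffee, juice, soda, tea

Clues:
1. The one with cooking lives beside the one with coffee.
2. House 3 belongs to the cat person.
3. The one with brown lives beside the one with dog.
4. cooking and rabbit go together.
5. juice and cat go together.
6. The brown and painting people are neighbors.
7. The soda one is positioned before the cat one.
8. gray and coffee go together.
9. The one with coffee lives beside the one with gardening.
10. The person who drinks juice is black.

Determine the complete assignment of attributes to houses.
Solution:

House | Hobby | Pet | Color | Drink
-----------------------------------
  1   | cooking | rabbit | brown | soda
  2   | painting | dog | gray | coffee
  3   | gardening | cat | black | juice
  4   | reading | hamster | white | tea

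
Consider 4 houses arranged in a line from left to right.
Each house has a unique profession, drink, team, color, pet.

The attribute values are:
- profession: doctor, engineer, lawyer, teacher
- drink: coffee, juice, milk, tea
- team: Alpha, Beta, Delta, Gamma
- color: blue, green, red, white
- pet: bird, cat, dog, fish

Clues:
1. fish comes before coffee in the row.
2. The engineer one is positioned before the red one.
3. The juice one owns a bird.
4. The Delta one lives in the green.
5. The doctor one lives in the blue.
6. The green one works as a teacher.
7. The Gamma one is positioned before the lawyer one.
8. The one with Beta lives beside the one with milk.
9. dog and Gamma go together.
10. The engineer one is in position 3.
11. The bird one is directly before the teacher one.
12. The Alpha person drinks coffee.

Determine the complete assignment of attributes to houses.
Solution:

House | Profession | Drink | Team | Color | Pet
-----------------------------------------------
  1   | doctor | juice | Beta | blue | bird
  2   | teacher | milk | Delta | green | fish
  3   | engineer | tea | Gamma | white | dog
  4   | lawyer | coffee | Alpha | red | cat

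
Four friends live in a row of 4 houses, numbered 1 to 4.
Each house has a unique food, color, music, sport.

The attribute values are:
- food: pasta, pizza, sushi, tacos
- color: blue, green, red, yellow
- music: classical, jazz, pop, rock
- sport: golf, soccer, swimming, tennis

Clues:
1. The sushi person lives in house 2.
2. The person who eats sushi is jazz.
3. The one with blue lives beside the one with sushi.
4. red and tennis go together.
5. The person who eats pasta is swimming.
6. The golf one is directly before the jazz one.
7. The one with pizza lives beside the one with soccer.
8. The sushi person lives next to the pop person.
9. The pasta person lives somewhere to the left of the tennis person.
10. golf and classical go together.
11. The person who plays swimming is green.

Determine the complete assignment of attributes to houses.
Solution:

House | Food | Color | Music | Sport
------------------------------------
  1   | pizza | blue | classical | golf
  2   | sushi | yellow | jazz | soccer
  3   | pasta | green | pop | swimming
  4   | tacos | red | rock | tennis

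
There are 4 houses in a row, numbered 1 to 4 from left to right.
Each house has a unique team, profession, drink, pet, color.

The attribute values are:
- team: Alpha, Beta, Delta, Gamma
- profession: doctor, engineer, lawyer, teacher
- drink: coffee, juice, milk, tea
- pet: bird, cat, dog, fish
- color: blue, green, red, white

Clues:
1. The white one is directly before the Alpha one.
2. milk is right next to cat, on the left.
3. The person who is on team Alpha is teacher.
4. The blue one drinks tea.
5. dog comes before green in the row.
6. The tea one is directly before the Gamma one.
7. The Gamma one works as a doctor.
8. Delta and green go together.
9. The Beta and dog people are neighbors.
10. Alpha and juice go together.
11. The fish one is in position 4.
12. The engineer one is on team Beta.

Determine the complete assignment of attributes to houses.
Solution:

House | Team | Profession | Drink | Pet | Color
-----------------------------------------------
  1   | Beta | engineer | tea | bird | blue
  2   | Gamma | doctor | milk | dog | white
  3   | Alpha | teacher | juice | cat | red
  4   | Delta | lawyer | coffee | fish | green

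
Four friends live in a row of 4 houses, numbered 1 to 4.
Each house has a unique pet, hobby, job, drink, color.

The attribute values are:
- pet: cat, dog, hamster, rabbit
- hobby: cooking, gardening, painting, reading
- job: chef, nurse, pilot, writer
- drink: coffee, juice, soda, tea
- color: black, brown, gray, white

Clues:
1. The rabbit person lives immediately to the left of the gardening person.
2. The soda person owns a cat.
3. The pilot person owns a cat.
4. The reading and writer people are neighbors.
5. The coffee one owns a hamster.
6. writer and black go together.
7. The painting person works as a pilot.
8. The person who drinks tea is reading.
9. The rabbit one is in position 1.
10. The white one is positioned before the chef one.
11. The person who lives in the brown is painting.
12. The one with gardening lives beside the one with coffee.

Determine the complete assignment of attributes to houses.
Solution:

House | Pet | Hobby | Job | Drink | Color
-----------------------------------------
  1   | rabbit | reading | nurse | tea | white
  2   | dog | gardening | writer | juice | black
  3   | hamster | cooking | chef | coffee | gray
  4   | cat | painting | pilot | soda | brown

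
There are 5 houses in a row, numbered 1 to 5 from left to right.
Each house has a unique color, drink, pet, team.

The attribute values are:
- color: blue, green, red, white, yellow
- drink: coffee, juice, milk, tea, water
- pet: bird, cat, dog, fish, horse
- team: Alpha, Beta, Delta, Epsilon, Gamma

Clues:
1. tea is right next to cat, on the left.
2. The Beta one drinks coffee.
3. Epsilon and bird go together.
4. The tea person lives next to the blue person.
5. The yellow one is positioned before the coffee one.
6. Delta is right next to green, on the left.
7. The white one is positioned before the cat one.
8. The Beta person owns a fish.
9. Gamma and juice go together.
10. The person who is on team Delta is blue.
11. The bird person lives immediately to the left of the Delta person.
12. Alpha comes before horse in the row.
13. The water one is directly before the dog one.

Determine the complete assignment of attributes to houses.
Solution:

House | Color | Drink | Pet | Team
----------------------------------
  1   | white | tea | bird | Epsilon
  2   | blue | water | cat | Delta
  3   | green | milk | dog | Alpha
  4   | yellow | juice | horse | Gamma
  5   | red | coffee | fish | Beta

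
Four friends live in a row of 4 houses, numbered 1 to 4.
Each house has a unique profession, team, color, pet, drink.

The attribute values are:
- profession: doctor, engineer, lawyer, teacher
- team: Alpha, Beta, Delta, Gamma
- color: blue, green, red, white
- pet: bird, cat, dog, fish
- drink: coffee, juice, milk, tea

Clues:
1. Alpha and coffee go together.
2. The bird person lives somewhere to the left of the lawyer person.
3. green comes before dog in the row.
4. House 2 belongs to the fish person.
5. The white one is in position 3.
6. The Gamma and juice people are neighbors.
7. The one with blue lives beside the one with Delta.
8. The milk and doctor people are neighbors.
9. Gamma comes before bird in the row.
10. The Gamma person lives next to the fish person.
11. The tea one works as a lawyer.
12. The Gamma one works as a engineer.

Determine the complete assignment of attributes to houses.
Solution:

House | Profession | Team | Color | Pet | Drink
-----------------------------------------------
  1   | engineer | Gamma | blue | cat | milk
  2   | doctor | Delta | green | fish | juice
  3   | teacher | Alpha | white | bird | coffee
  4   | lawyer | Beta | red | dog | tea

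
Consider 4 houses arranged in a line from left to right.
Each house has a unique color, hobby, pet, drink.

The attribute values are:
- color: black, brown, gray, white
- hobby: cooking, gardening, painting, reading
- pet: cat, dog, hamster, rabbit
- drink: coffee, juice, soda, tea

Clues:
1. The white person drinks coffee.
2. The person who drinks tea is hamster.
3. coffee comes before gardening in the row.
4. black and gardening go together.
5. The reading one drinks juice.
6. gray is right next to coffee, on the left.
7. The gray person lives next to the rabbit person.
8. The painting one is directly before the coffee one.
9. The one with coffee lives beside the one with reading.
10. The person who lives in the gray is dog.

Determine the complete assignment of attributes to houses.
Solution:

House | Color | Hobby | Pet | Drink
-----------------------------------
  1   | gray | painting | dog | soda
  2   | white | cooking | rabbit | coffee
  3   | brown | reading | cat | juice
  4   | black | gardening | hamster | tea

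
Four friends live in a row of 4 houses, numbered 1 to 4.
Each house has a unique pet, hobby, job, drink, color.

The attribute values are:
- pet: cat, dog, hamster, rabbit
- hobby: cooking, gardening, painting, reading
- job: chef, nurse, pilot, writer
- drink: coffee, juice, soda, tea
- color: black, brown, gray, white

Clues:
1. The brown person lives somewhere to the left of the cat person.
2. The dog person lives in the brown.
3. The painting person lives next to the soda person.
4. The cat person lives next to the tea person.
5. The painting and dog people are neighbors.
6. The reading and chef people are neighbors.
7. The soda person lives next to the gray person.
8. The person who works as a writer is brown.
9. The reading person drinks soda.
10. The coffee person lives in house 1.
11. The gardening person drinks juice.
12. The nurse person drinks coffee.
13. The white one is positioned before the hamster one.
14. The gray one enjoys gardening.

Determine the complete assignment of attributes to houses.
Solution:

House | Pet | Hobby | Job | Drink | Color
-----------------------------------------
  1   | rabbit | painting | nurse | coffee | white
  2   | dog | reading | writer | soda | brown
  3   | cat | gardening | chef | juice | gray
  4   | hamster | cooking | pilot | tea | black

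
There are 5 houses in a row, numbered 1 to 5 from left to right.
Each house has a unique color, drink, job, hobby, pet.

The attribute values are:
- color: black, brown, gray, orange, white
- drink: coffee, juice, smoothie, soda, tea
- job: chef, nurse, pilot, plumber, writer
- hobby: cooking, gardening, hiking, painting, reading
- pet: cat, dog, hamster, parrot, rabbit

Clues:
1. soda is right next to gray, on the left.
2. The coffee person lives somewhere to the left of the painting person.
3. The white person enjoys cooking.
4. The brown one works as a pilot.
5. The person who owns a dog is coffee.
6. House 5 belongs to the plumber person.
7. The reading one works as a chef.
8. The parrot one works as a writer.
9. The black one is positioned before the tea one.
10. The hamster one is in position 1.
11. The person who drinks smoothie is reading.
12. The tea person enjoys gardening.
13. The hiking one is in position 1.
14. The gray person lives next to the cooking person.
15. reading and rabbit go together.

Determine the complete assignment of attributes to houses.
Solution:

House | Color | Drink | Job | Hobby | Pet
-----------------------------------------
  1   | brown | soda | pilot | hiking | hamster
  2   | gray | smoothie | chef | reading | rabbit
  3   | white | coffee | nurse | cooking | dog
  4   | black | juice | writer | painting | parrot
  5   | orange | tea | plumber | gardening | cat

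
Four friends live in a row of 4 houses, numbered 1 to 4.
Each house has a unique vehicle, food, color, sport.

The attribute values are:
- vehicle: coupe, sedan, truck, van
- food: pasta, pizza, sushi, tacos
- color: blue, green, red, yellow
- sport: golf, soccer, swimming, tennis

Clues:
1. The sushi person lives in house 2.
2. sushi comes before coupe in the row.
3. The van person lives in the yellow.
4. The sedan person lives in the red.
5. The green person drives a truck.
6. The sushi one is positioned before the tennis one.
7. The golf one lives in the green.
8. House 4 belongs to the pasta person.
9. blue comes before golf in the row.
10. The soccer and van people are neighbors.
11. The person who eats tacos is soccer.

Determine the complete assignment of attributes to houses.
Solution:

House | Vehicle | Food | Color | Sport
--------------------------------------
  1   | sedan | tacos | red | soccer
  2   | van | sushi | yellow | swimming
  3   | coupe | pizza | blue | tennis
  4   | truck | pasta | green | golf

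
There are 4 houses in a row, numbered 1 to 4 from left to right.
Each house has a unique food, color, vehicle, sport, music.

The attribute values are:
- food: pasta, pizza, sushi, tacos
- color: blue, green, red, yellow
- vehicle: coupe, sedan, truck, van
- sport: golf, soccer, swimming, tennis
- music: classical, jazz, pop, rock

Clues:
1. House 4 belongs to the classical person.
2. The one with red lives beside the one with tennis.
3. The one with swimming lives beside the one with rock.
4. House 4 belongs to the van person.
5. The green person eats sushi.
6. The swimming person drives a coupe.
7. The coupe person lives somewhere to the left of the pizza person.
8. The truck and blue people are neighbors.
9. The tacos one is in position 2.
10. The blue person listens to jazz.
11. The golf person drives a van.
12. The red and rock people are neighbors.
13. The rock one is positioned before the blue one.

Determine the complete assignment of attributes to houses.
Solution:

House | Food | Color | Vehicle | Sport | Music
----------------------------------------------
  1   | pasta | red | coupe | swimming | pop
  2   | tacos | yellow | truck | tennis | rock
  3   | pizza | blue | sedan | soccer | jazz
  4   | sushi | green | van | golf | classical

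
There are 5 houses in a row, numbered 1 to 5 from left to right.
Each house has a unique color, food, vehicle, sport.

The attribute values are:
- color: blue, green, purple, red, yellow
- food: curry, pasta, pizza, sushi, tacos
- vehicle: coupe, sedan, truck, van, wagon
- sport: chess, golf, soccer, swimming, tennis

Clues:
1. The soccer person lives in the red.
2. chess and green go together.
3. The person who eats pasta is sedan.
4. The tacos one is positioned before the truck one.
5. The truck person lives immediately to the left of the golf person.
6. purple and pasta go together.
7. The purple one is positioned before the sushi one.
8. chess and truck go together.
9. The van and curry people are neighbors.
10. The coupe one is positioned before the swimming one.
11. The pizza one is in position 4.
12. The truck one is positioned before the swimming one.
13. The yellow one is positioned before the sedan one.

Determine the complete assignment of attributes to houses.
Solution:

House | Color | Food | Vehicle | Sport
--------------------------------------
  1   | yellow | tacos | van | tennis
  2   | green | curry | truck | chess
  3   | purple | pasta | sedan | golf
  4   | red | pizza | coupe | soccer
  5   | blue | sushi | wagon | swimming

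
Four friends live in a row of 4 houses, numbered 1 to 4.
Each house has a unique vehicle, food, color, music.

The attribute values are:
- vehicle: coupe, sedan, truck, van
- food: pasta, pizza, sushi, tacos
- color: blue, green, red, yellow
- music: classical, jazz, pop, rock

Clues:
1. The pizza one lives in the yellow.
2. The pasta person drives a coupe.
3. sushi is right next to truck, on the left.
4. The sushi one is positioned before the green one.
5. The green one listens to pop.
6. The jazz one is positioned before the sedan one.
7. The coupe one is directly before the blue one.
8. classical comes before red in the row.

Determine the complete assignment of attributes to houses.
Solution:

House | Vehicle | Food | Color | Music
--------------------------------------
  1   | van | pizza | yellow | classical
  2   | coupe | pasta | red | jazz
  3   | sedan | sushi | blue | rock
  4   | truck | tacos | green | pop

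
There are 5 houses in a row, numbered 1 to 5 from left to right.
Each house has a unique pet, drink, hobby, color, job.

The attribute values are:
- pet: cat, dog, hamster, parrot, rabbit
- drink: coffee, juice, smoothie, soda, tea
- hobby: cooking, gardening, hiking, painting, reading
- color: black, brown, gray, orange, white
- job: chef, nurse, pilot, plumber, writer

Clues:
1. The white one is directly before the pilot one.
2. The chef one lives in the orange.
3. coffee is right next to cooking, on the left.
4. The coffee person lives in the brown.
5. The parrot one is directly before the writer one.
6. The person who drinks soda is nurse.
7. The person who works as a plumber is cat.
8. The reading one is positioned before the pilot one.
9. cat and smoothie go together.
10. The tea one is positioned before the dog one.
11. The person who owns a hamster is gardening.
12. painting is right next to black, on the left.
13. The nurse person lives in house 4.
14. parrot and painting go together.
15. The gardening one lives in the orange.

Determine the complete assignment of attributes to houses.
Solution:

House | Pet | Drink | Hobby | Color | Job
-----------------------------------------
  1   | cat | smoothie | reading | white | plumber
  2   | parrot | coffee | painting | brown | pilot
  3   | rabbit | tea | cooking | black | writer
  4   | dog | soda | hiking | gray | nurse
  5   | hamster | juice | gardening | orange | chef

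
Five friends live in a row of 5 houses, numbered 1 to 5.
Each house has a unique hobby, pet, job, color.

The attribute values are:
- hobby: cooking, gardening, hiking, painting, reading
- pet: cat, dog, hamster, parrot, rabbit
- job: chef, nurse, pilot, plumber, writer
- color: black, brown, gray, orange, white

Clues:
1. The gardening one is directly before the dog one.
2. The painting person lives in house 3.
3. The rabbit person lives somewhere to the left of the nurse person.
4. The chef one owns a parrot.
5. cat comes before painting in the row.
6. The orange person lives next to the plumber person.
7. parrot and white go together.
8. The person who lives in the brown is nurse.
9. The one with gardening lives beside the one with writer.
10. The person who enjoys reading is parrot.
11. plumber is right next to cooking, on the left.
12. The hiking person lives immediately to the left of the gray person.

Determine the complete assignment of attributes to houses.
Solution:

House | Hobby | Pet | Job | Color
---------------------------------
  1   | gardening | cat | pilot | black
  2   | hiking | dog | writer | orange
  3   | painting | rabbit | plumber | gray
  4   | cooking | hamster | nurse | brown
  5   | reading | parrot | chef | white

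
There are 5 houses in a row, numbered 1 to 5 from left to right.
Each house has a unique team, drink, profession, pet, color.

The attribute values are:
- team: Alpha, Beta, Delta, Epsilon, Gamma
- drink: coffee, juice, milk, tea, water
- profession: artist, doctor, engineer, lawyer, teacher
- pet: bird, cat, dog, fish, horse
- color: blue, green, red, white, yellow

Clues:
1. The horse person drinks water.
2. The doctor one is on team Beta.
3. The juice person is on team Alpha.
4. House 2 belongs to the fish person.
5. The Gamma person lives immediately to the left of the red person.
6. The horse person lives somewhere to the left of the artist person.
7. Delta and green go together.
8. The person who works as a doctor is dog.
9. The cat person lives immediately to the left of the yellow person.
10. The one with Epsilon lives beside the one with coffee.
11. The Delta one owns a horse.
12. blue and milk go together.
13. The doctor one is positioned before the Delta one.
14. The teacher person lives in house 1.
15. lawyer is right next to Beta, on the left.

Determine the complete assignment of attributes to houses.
Solution:

House | Team | Drink | Profession | Pet | Color
-----------------------------------------------
  1   | Epsilon | milk | teacher | cat | blue
  2   | Gamma | coffee | lawyer | fish | yellow
  3   | Beta | tea | doctor | dog | red
  4   | Delta | water | engineer | horse | green
  5   | Alpha | juice | artist | bird | white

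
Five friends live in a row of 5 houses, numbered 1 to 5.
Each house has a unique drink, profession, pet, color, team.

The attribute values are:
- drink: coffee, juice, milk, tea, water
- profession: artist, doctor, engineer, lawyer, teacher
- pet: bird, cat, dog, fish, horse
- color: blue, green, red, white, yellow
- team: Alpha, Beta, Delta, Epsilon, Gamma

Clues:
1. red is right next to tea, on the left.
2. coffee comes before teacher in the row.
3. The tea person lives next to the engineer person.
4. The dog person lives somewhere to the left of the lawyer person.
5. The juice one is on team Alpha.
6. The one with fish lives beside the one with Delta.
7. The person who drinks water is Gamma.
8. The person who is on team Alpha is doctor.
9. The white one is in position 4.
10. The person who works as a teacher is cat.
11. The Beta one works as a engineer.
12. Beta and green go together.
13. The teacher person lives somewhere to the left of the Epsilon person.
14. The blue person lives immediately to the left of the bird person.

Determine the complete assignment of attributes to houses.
Solution:

House | Drink | Profession | Pet | Color | Team
-----------------------------------------------
  1   | juice | doctor | fish | red | Alpha
  2   | tea | artist | dog | blue | Delta
  3   | coffee | engineer | bird | green | Beta
  4   | water | teacher | cat | white | Gamma
  5   | milk | lawyer | horse | yellow | Epsilon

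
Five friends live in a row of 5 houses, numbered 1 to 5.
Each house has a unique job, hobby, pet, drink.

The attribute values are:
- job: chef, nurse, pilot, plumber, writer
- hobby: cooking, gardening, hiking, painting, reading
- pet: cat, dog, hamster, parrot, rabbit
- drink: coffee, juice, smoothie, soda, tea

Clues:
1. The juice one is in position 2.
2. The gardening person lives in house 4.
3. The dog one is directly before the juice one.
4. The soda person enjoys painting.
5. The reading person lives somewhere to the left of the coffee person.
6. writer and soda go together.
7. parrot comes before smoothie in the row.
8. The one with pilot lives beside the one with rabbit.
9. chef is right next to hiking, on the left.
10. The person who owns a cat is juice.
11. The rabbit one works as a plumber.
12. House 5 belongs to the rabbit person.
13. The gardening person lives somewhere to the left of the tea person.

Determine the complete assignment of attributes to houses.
Solution:

House | Job | Hobby | Pet | Drink
---------------------------------
  1   | writer | painting | dog | soda
  2   | chef | reading | cat | juice
  3   | nurse | hiking | parrot | coffee
  4   | pilot | gardening | hamster | smoothie
  5   | plumber | cooking | rabbit | tea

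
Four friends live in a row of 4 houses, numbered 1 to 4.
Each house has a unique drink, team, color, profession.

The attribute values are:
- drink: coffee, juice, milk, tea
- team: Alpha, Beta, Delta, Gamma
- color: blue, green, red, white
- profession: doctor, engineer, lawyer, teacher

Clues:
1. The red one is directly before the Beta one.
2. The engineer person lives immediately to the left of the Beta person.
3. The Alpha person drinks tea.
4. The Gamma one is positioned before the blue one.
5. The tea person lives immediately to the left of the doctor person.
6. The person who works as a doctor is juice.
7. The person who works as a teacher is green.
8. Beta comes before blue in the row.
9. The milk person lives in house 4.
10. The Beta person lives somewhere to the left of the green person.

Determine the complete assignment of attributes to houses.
Solution:

House | Drink | Team | Color | Profession
-----------------------------------------
  1   | tea | Alpha | red | engineer
  2   | juice | Beta | white | doctor
  3   | coffee | Gamma | green | teacher
  4   | milk | Delta | blue | lawyer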